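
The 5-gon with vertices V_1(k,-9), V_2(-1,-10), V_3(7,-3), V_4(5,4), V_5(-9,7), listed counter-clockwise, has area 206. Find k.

Write out the shoelace sum; only the two edges meeting at V_1 involve k:
2·Area = [((-9)·(-9) − k·7) + (k·(-10) − (-1)·(-9))] + 187
       = -17·k + 259 = 412
⇒ k = -9.

-9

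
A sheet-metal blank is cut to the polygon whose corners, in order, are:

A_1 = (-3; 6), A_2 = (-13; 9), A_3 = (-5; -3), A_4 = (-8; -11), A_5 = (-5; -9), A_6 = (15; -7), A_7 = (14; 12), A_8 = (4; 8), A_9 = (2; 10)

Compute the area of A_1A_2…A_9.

Cross-terms: 51, 84, 31, 17, 170, 278, 64, 24, 42  ⇒  Σ = 761
Area = |Σ|/2 = 380.5.

380.5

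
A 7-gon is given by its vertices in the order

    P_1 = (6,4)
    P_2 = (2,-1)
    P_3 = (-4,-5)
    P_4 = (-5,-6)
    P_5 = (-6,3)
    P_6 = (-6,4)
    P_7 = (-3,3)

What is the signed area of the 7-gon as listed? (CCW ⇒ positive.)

Apply the shoelace (surveyor's) formula: 2A = Σ (x_i·y_{i+1} − x_{i+1}·y_i), indices taken mod 7.
Σ = (-14) + (-14) + (-1) + (-51) + (-6) + (-6) + (-30) = -122
Signed area = Σ/2 = -61 (negative ⇒ clockwise traversal).

-61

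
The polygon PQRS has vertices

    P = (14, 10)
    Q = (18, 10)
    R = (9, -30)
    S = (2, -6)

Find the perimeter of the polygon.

90

|PQ| = √((4)² + (0)²) = √16 = 4
|QR| = √((-9)² + (-40)²) = √1681 = 41
|RS| = √((-7)² + (24)²) = √625 = 25
|SP| = √((12)² + (16)²) = √400 = 20
Perimeter = 4 + 41 + 25 + 20 = 90.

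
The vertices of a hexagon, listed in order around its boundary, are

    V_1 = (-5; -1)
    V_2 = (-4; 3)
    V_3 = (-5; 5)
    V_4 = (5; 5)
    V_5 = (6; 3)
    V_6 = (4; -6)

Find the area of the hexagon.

Apply Gauss's area formula: 2A = Σ (x_i·y_{i+1} − x_{i+1}·y_i), indices taken mod 6.
V_1→V_2: (-5)(3) − (-4)(-1) = -19
V_2→V_3: (-4)(5) − (-5)(3) = -5
V_3→V_4: (-5)(5) − (5)(5) = -50
V_4→V_5: (5)(3) − (6)(5) = -15
V_5→V_6: (6)(-6) − (4)(3) = -48
V_6→V_1: (4)(-1) − (-5)(-6) = -34
Σ = -171
Area = |Σ|/2 = 85.5.

85.5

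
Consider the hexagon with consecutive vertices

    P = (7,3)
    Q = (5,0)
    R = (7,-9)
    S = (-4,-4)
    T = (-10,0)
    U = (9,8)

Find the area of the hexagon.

136.5

Apply the shoelace (surveyor's) formula: 2A = Σ (x_i·y_{i+1} − x_{i+1}·y_i), indices taken mod 6.
Σ = (-15) + (-45) + (-64) + (-40) + (-80) + (-29) = -273
Area = |Σ|/2 = 136.5.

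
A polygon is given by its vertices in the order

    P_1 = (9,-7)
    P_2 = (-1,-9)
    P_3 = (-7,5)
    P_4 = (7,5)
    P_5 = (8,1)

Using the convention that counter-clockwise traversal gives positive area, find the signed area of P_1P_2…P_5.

Apply the shoelace (surveyor's) formula: 2A = Σ (x_i·y_{i+1} − x_{i+1}·y_i), indices taken mod 5.
Cross-terms: -88, -68, -70, -33, -65  ⇒  Σ = -324
Signed area = Σ/2 = -162 (negative ⇒ clockwise traversal).

-162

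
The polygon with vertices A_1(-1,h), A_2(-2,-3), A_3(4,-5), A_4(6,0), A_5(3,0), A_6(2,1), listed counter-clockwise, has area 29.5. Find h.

0

The doubled signed area Σ (x_i y_{i+1} − x_{i+1} y_i) is linear in h.
With h=0 it equals 59; the coefficient of h is 4 (from the two edges through A_1).
So 4·h + 59 = 2·29.5 = 59 ⇒ h = 0.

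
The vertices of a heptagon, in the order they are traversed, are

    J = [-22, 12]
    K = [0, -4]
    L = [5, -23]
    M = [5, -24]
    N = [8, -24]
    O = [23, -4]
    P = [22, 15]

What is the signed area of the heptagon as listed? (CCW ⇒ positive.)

861

Apply Gauss's area formula: 2A = Σ (x_i·y_{i+1} − x_{i+1}·y_i), indices taken mod 7.
Cross-terms: 88, 20, -5, 72, 520, 433, 594  ⇒  Σ = 1722
Signed area = Σ/2 = 861 (positive ⇒ counter-clockwise traversal).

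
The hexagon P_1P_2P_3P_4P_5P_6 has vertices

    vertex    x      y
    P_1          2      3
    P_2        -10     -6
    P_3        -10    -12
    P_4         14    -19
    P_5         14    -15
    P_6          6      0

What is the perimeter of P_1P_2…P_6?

72

|P_1P_2| = √((-12)² + (-9)²) = √225 = 15
|P_2P_3| = √((0)² + (-6)²) = √36 = 6
|P_3P_4| = √((24)² + (-7)²) = √625 = 25
|P_4P_5| = √((0)² + (4)²) = √16 = 4
|P_5P_6| = √((-8)² + (15)²) = √289 = 17
|P_6P_1| = √((-4)² + (3)²) = √25 = 5
Perimeter = 15 + 6 + 25 + 4 + 17 + 5 = 72.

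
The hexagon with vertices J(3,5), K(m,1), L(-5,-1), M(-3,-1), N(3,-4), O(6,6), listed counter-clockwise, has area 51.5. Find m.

-4

Write out the shoelace sum; only the two edges meeting at K involve m:
2·Area = [(3·1 − m·5) + (m·(-1) − (-5)·1)] + 71
       = -6·m + 79 = 103
⇒ m = -4.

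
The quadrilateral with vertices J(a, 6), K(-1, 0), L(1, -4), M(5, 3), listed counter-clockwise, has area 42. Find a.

The doubled signed area Σ (x_i y_{i+1} − x_{i+1} y_i) is linear in a.
With a=0 it equals 63; the coefficient of a is -3 (from the two edges through J).
So -3·a + 63 = 2·42 = 84 ⇒ a = -7.

-7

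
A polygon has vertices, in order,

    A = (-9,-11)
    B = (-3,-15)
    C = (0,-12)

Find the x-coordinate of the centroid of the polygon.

-4

Apply Gauss's area formula. First the cross-terms c_i = x_i·y_{i+1} − x_{i+1}·y_i:
  102, 36, -108  ⇒  2A = 30, A = 15.
Then Σ (x_i + x_{i+1})·c_i = -360, so x̄ = -360 / (6·15) = -4.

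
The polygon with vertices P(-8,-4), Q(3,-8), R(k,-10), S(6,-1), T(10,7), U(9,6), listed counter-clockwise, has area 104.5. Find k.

The doubled signed area Σ (x_i y_{i+1} − x_{i+1} y_i) is linear in k.
With k=0 it equals 167; the coefficient of k is 7 (from the two edges through R).
So 7·k + 167 = 2·104.5 = 209 ⇒ k = 6.

6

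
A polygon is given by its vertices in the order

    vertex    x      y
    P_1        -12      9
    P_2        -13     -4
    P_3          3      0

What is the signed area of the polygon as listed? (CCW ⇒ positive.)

Σ = (165) + (12) + (27) = 204
Signed area = Σ/2 = 102 (positive ⇒ counter-clockwise traversal).

102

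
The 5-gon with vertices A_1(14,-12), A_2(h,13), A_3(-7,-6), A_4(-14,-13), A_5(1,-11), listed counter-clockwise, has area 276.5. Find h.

The doubled signed area Σ (x_i y_{i+1} − x_{i+1} y_i) is linear in h.
With h=0 it equals 589; the coefficient of h is 6 (from the two edges through A_2).
So 6·h + 589 = 2·276.5 = 553 ⇒ h = -6.

-6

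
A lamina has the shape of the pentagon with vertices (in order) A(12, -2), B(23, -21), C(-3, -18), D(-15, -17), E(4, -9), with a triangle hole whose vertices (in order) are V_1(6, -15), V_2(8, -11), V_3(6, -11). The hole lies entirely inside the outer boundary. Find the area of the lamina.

295.5

Outer boundary:
Σ = (-206) + (-477) + (-219) + (203) + (100) = -599
Area = |Σ|/2 = 299.5.
Hole:
Apply the surveyor's formula: 2A = Σ (x_i·y_{i+1} − x_{i+1}·y_i), indices taken mod 3.
Cross-terms: 54, -22, -24  ⇒  Σ = 8
Area = |Σ|/2 = 4.
Net area = 299.5 − 4 = 295.5.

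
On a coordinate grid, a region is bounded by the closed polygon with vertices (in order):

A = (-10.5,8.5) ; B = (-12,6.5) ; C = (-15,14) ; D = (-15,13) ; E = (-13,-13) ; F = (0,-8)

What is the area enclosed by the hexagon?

Apply the shoelace (surveyor's) formula: 2A = Σ (x_i·y_{i+1} − x_{i+1}·y_i), indices taken mod 6.
Cross-terms: 33.75, -70.5, 15, 364, 104, -84  ⇒  Σ = 362.25
Area = |Σ|/2 = 181.125.

181.125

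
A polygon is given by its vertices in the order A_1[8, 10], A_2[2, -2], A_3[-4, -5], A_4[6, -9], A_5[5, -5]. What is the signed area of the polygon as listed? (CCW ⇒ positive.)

Apply the shoelace formula: 2A = Σ (x_i·y_{i+1} − x_{i+1}·y_i), indices taken mod 5.
Cross-terms: -36, -18, 66, 15, 90  ⇒  Σ = 117
Signed area = Σ/2 = 58.5 (positive ⇒ counter-clockwise traversal).

58.5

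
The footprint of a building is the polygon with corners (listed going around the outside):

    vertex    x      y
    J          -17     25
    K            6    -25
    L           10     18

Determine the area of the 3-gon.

Apply the surveyor's formula: 2A = Σ (x_i·y_{i+1} − x_{i+1}·y_i), indices taken mod 3.
J→K: (-17)(-25) − (6)(25) = 275
K→L: (6)(18) − (10)(-25) = 358
L→J: (10)(25) − (-17)(18) = 556
Σ = 1189
Area = |Σ|/2 = 594.5.

594.5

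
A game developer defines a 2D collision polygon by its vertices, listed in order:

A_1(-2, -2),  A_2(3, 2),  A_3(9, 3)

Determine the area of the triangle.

A_1→A_2: (-2)(2) − (3)(-2) = 2
A_2→A_3: (3)(3) − (9)(2) = -9
A_3→A_1: (9)(-2) − (-2)(3) = -12
Σ = -19
Area = |Σ|/2 = 9.5.

9.5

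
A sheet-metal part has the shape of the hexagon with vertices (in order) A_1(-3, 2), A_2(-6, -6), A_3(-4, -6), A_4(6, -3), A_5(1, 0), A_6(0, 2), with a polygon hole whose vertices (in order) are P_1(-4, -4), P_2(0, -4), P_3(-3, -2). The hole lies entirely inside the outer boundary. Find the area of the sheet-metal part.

Outer boundary:
A_1→A_2: (-3)(-6) − (-6)(2) = 30
A_2→A_3: (-6)(-6) − (-4)(-6) = 12
A_3→A_4: (-4)(-3) − (6)(-6) = 48
A_4→A_5: (6)(0) − (1)(-3) = 3
A_5→A_6: (1)(2) − (0)(0) = 2
A_6→A_1: (0)(2) − (-3)(2) = 6
Σ = 101
Area = |Σ|/2 = 50.5.
Hole:
Σ = (16) + (-12) + (4) = 8
Area = |Σ|/2 = 4.
Net area = 50.5 − 4 = 46.5.

46.5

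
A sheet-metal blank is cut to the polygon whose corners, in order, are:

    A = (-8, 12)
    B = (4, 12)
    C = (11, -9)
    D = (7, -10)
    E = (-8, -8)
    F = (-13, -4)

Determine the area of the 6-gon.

Apply Gauss's area formula: 2A = Σ (x_i·y_{i+1} − x_{i+1}·y_i), indices taken mod 6.
Σ = (-144) + (-168) + (-47) + (-136) + (-72) + (-188) = -755
Area = |Σ|/2 = 377.5.

377.5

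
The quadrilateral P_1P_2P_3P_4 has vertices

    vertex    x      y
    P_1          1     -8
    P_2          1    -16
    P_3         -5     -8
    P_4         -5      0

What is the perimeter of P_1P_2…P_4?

36

|P_1P_2| = √((0)² + (-8)²) = √64 = 8
|P_2P_3| = √((-6)² + (8)²) = √100 = 10
|P_3P_4| = √((0)² + (8)²) = √64 = 8
|P_4P_1| = √((6)² + (-8)²) = √100 = 10
Perimeter = 8 + 10 + 8 + 10 = 36.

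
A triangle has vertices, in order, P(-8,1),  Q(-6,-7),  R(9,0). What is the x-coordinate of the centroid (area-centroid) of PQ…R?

-5/3

Apply Gauss's area formula. First the cross-terms c_i = x_i·y_{i+1} − x_{i+1}·y_i:
  62, 63, 9  ⇒  2A = 134, A = 67.
Then Σ (x_i + x_{i+1})·c_i = -670, so x̄ = -670 / (6·67) = -5/3.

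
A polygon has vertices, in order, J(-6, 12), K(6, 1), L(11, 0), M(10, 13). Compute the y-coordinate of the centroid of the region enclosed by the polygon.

482/63

Apply the surveyor's formula. First the cross-terms c_i = x_i·y_{i+1} − x_{i+1}·y_i:
  -78, -11, 143, 198  ⇒  2A = 252, A = 126.
Then Σ (y_i + y_{i+1})·c_i = 5784, so ȳ = 5784 / (6·126) = 482/63.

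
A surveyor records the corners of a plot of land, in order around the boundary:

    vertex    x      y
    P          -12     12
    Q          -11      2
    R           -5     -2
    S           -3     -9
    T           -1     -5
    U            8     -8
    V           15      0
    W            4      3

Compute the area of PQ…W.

241

Σ = (108) + (32) + (39) + (6) + (48) + (120) + (45) + (84) = 482
Area = |Σ|/2 = 241.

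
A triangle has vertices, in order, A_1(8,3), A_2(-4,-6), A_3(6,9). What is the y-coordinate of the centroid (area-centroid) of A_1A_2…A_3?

2

Apply the shoelace formula. First the cross-terms c_i = x_i·y_{i+1} − x_{i+1}·y_i:
  -36, 0, -54  ⇒  2A = -90, A = -45.
Then Σ (y_i + y_{i+1})·c_i = -540, so ȳ = -540 / (6·(-45)) = 2.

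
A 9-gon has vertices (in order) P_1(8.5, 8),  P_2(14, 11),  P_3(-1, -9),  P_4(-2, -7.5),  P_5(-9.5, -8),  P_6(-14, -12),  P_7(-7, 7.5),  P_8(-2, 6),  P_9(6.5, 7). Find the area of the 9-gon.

236.875

Σ = (-18.5) + (-115) + (-10.5) + (-55.25) + (2) + (-189) + (-27) + (-53) + (-7.5) = -473.75
Area = |Σ|/2 = 236.875.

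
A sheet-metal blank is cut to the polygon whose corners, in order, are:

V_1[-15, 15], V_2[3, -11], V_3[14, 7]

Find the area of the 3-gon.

305

Cross-terms: 120, 175, 315  ⇒  Σ = 610
Area = |Σ|/2 = 305.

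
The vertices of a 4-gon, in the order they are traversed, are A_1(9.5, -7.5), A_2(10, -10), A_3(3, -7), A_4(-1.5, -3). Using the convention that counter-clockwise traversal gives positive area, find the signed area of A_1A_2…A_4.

Apply Gauss's area formula: 2A = Σ (x_i·y_{i+1} − x_{i+1}·y_i), indices taken mod 4.
Σ = (-20) + (-40) + (-19.5) + (39.75) = -39.75
Signed area = Σ/2 = -19.875 (negative ⇒ clockwise traversal).

-19.875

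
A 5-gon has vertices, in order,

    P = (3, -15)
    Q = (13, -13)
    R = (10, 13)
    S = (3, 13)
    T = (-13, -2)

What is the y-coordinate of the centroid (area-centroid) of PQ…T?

Apply Gauss's area formula. First the cross-terms c_i = x_i·y_{i+1} − x_{i+1}·y_i:
  156, 299, 91, 163, 201  ⇒  2A = 910, A = 455.
Then Σ (y_i + y_{i+1})·c_i = -3626, so ȳ = -3626 / (6·455) = -259/195.

-259/195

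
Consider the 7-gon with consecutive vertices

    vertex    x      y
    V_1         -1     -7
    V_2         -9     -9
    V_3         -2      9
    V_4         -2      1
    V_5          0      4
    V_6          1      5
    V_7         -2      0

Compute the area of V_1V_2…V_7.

62.5

Σ = (-54) + (-99) + (16) + (-8) + (-4) + (10) + (14) = -125
Area = |Σ|/2 = 62.5.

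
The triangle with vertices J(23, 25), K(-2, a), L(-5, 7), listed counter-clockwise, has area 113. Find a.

The doubled signed area Σ (x_i y_{i+1} − x_{i+1} y_i) is linear in a.
With a=0 it equals -250; the coefficient of a is 28 (from the two edges through K).
So 28·a + -250 = 2·113 = 226 ⇒ a = 17.

17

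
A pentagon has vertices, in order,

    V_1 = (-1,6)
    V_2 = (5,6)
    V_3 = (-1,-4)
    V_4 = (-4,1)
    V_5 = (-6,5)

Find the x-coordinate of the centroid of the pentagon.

Apply the shoelace formula. First the cross-terms c_i = x_i·y_{i+1} − x_{i+1}·y_i:
  -36, -14, -17, -14, -31  ⇒  2A = -112, A = -56.
Then Σ (x_i + x_{i+1})·c_i = 242, so x̄ = 242 / (6·(-56)) = -121/168.

-121/168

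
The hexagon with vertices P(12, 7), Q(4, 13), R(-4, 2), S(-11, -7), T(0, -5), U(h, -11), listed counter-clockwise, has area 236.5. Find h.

4

The doubled signed area Σ (x_i y_{i+1} − x_{i+1} y_i) is linear in h.
With h=0 it equals 425; the coefficient of h is 12 (from the two edges through U).
So 12·h + 425 = 2·236.5 = 473 ⇒ h = 4.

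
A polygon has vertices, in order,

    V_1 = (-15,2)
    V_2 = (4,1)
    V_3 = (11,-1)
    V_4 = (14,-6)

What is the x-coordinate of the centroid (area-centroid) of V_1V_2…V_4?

605/228

Apply Gauss's area formula. First the cross-terms c_i = x_i·y_{i+1} − x_{i+1}·y_i:
  -23, -15, -52, -62  ⇒  2A = -152, A = -76.
Then Σ (x_i + x_{i+1})·c_i = -1210, so x̄ = -1210 / (6·(-76)) = 605/228.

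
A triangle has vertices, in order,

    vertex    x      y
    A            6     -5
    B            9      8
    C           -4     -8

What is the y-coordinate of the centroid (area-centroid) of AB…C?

-5/3

Apply the shoelace (surveyor's) formula. First the cross-terms c_i = x_i·y_{i+1} − x_{i+1}·y_i:
  93, -40, 68  ⇒  2A = 121, A = 60.5.
Then Σ (y_i + y_{i+1})·c_i = -605, so ȳ = -605 / (6·60.5) = -5/3.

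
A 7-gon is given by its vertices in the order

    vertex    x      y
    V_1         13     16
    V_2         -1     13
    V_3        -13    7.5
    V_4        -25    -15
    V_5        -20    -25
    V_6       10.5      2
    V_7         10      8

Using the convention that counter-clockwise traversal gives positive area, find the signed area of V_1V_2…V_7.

Σ = (185) + (161.5) + (382.5) + (325) + (222.5) + (64) + (56) = 1396.5
Signed area = Σ/2 = 698.25 (positive ⇒ counter-clockwise traversal).

698.25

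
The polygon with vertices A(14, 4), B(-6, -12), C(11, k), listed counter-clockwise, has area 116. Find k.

-10

Write out the shoelace sum; only the two edges meeting at C involve k:
2·Area = [((-6)·k − 11·(-12)) + (11·4 − 14·k)] + -144
       = -20·k + 32 = 232
⇒ k = -10.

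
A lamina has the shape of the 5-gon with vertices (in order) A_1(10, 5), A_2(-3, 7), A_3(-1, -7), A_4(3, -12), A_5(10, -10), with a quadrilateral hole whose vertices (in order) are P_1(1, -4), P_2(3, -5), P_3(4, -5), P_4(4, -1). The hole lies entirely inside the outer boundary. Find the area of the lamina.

Outer boundary:
Σ = (85) + (28) + (33) + (90) + (150) = 386
Area = |Σ|/2 = 193.
Hole:
P_1→P_2: (1)(-5) − (3)(-4) = 7
P_2→P_3: (3)(-5) − (4)(-5) = 5
P_3→P_4: (4)(-1) − (4)(-5) = 16
P_4→P_1: (4)(-4) − (1)(-1) = -15
Σ = 13
Area = |Σ|/2 = 6.5.
Net area = 193 − 6.5 = 186.5.

186.5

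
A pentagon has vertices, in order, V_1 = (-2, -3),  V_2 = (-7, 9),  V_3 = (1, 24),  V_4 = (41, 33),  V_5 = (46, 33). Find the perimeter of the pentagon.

|V_1V_2| = √((-5)² + (12)²) = √169 = 13
|V_2V_3| = √((8)² + (15)²) = √289 = 17
|V_3V_4| = √((40)² + (9)²) = √1681 = 41
|V_4V_5| = √((5)² + (0)²) = √25 = 5
|V_5V_1| = √((-48)² + (-36)²) = √3600 = 60
Perimeter = 13 + 17 + 41 + 5 + 60 = 136.

136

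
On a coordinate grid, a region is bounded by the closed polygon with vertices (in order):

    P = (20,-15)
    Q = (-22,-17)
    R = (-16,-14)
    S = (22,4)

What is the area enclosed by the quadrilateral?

Apply the surveyor's formula: 2A = Σ (x_i·y_{i+1} − x_{i+1}·y_i), indices taken mod 4.
P→Q: (20)(-17) − (-22)(-15) = -670
Q→R: (-22)(-14) − (-16)(-17) = 36
R→S: (-16)(4) − (22)(-14) = 244
S→P: (22)(-15) − (20)(4) = -410
Σ = -800
Area = |Σ|/2 = 400.

400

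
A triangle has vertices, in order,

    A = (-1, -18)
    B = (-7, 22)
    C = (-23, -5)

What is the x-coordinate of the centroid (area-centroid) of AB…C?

-31/3

Apply Gauss's area formula. First the cross-terms c_i = x_i·y_{i+1} − x_{i+1}·y_i:
  -148, 541, 409  ⇒  2A = 802, A = 401.
Then Σ (x_i + x_{i+1})·c_i = -24862, so x̄ = -24862 / (6·401) = -31/3.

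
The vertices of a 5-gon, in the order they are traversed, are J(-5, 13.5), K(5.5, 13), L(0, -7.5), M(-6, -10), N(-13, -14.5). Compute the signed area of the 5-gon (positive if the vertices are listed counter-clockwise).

-258.25

Apply Gauss's area formula: 2A = Σ (x_i·y_{i+1} − x_{i+1}·y_i), indices taken mod 5.
J→K: (-5)(13) − (5.5)(13.5) = -139.25
K→L: (5.5)(-7.5) − (0)(13) = -41.25
L→M: (0)(-10) − (-6)(-7.5) = -45
M→N: (-6)(-14.5) − (-13)(-10) = -43
N→J: (-13)(13.5) − (-5)(-14.5) = -248
Σ = -516.5
Signed area = Σ/2 = -258.25 (negative ⇒ clockwise traversal).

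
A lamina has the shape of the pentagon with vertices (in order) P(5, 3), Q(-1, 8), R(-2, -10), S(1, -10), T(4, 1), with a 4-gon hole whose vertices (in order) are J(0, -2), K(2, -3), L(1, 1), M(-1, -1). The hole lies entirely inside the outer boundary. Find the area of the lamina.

Outer boundary:
Apply the surveyor's formula: 2A = Σ (x_i·y_{i+1} − x_{i+1}·y_i), indices taken mod 5.
Σ = (43) + (26) + (30) + (41) + (7) = 147
Area = |Σ|/2 = 73.5.
Hole:
Apply the surveyor's formula: 2A = Σ (x_i·y_{i+1} − x_{i+1}·y_i), indices taken mod 4.
Cross-terms: 4, 5, 0, 2  ⇒  Σ = 11
Area = |Σ|/2 = 5.5.
Net area = 73.5 − 5.5 = 68.

68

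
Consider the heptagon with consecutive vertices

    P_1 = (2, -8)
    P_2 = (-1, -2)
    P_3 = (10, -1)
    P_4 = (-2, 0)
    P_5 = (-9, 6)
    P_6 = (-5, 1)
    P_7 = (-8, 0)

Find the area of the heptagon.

44

Apply the shoelace formula: 2A = Σ (x_i·y_{i+1} − x_{i+1}·y_i), indices taken mod 7.
Σ = (-12) + (21) + (-2) + (-12) + (21) + (8) + (64) = 88
Area = |Σ|/2 = 44.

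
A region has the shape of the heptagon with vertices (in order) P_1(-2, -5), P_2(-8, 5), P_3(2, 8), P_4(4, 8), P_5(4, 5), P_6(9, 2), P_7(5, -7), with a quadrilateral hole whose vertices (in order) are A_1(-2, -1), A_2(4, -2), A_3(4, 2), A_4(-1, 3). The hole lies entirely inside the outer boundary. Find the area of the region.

128

Outer boundary:
Apply the shoelace (surveyor's) formula: 2A = Σ (x_i·y_{i+1} − x_{i+1}·y_i), indices taken mod 7.
Σ = (-50) + (-74) + (-16) + (-12) + (-37) + (-73) + (-39) = -301
Area = |Σ|/2 = 150.5.
Hole:
Σ = (8) + (16) + (14) + (7) = 45
Area = |Σ|/2 = 22.5.
Net area = 150.5 − 22.5 = 128.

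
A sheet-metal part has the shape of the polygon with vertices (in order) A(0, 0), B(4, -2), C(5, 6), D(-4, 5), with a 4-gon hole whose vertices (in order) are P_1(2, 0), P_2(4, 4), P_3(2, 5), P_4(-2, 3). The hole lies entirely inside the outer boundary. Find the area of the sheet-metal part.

26.5

Outer boundary:
Σ = (0) + (34) + (49) + (0) = 83
Area = |Σ|/2 = 41.5.
Hole:
Σ = (8) + (12) + (16) + (-6) = 30
Area = |Σ|/2 = 15.
Net area = 41.5 − 15 = 26.5.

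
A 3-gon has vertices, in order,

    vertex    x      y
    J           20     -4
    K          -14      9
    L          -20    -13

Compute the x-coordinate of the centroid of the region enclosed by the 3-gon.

-14/3

Apply the shoelace (surveyor's) formula. First the cross-terms c_i = x_i·y_{i+1} − x_{i+1}·y_i:
  124, 362, 340  ⇒  2A = 826, A = 413.
Then Σ (x_i + x_{i+1})·c_i = -11564, so x̄ = -11564 / (6·413) = -14/3.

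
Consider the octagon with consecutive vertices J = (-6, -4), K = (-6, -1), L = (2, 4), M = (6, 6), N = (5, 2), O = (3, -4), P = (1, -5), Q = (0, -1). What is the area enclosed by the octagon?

Apply the shoelace formula: 2A = Σ (x_i·y_{i+1} − x_{i+1}·y_i), indices taken mod 8.
J→K: (-6)(-1) − (-6)(-4) = -18
K→L: (-6)(4) − (2)(-1) = -22
L→M: (2)(6) − (6)(4) = -12
M→N: (6)(2) − (5)(6) = -18
N→O: (5)(-4) − (3)(2) = -26
O→P: (3)(-5) − (1)(-4) = -11
P→Q: (1)(-1) − (0)(-5) = -1
Q→J: (0)(-4) − (-6)(-1) = -6
Σ = -114
Area = |Σ|/2 = 57.

57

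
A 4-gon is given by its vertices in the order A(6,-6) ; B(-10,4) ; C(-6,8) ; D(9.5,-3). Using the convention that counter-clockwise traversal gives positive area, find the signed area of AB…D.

Apply the shoelace (surveyor's) formula: 2A = Σ (x_i·y_{i+1} − x_{i+1}·y_i), indices taken mod 4.
A→B: (6)(4) − (-10)(-6) = -36
B→C: (-10)(8) − (-6)(4) = -56
C→D: (-6)(-3) − (9.5)(8) = -58
D→A: (9.5)(-6) − (6)(-3) = -39
Σ = -189
Signed area = Σ/2 = -94.5 (negative ⇒ clockwise traversal).

-94.5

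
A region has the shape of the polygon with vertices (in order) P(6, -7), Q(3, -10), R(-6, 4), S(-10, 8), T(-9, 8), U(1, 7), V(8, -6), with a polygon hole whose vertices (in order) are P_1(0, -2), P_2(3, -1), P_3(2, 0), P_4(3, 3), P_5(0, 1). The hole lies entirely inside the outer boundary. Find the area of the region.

Outer boundary:
Apply the shoelace formula: 2A = Σ (x_i·y_{i+1} − x_{i+1}·y_i), indices taken mod 7.
Σ = (-39) + (-48) + (-8) + (-8) + (-71) + (-62) + (-20) = -256
Area = |Σ|/2 = 128.
Hole:
Apply the shoelace (surveyor's) formula: 2A = Σ (x_i·y_{i+1} − x_{i+1}·y_i), indices taken mod 5.
P_1→P_2: (0)(-1) − (3)(-2) = 6
P_2→P_3: (3)(0) − (2)(-1) = 2
P_3→P_4: (2)(3) − (3)(0) = 6
P_4→P_5: (3)(1) − (0)(3) = 3
P_5→P_1: (0)(-2) − (0)(1) = 0
Σ = 17
Area = |Σ|/2 = 8.5.
Net area = 128 − 8.5 = 119.5.

119.5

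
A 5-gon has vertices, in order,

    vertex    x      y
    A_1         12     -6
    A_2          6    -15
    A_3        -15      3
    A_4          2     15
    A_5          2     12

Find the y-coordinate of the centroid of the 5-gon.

-7/62

Apply the shoelace formula. First the cross-terms c_i = x_i·y_{i+1} − x_{i+1}·y_i:
  -144, -207, -231, -6, -156  ⇒  2A = -744, A = -372.
Then Σ (y_i + y_{i+1})·c_i = 252, so ȳ = 252 / (6·(-372)) = -7/62.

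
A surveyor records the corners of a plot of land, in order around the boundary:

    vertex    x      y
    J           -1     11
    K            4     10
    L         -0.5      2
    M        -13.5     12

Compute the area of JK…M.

Apply the shoelace formula: 2A = Σ (x_i·y_{i+1} − x_{i+1}·y_i), indices taken mod 4.
J→K: (-1)(10) − (4)(11) = -54
K→L: (4)(2) − (-0.5)(10) = 13
L→M: (-0.5)(12) − (-13.5)(2) = 21
M→J: (-13.5)(11) − (-1)(12) = -136.5
Σ = -156.5
Area = |Σ|/2 = 78.25.

78.25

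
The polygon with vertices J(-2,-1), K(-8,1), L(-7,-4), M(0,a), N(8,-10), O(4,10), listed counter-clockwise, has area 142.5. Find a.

-8

The doubled signed area Σ (x_i y_{i+1} − x_{i+1} y_i) is linear in a.
With a=0 it equals 165; the coefficient of a is -15 (from the two edges through M).
So -15·a + 165 = 2·142.5 = 285 ⇒ a = -8.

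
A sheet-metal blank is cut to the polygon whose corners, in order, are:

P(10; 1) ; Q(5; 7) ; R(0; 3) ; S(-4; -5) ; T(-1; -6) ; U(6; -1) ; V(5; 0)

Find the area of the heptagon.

Apply the shoelace (surveyor's) formula: 2A = Σ (x_i·y_{i+1} − x_{i+1}·y_i), indices taken mod 7.
Σ = (65) + (15) + (12) + (19) + (37) + (5) + (5) = 158
Area = |Σ|/2 = 79.

79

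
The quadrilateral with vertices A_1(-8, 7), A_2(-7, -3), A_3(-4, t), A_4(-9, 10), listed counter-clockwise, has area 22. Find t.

3

Write out the shoelace sum; only the two edges meeting at A_3 involve t:
2·Area = [((-7)·t − (-4)·(-3)) + ((-4)·10 − (-9)·t)] + 90
       = 2·t + 38 = 44
⇒ t = 3.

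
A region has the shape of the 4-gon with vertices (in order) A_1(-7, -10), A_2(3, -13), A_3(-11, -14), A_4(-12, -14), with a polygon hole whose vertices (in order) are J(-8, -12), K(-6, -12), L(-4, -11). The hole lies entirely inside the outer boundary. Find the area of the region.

Outer boundary:
Cross-terms: 121, -185, -14, 22  ⇒  Σ = -56
Area = |Σ|/2 = 28.
Hole:
Σ = (24) + (18) + (-40) = 2
Area = |Σ|/2 = 1.
Net area = 28 − 1 = 27.

27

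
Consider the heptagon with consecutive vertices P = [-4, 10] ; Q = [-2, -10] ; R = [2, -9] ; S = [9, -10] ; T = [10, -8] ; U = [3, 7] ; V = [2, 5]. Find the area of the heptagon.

161

Apply Gauss's area formula: 2A = Σ (x_i·y_{i+1} − x_{i+1}·y_i), indices taken mod 7.
Σ = (60) + (38) + (61) + (28) + (94) + (1) + (40) = 322
Area = |Σ|/2 = 161.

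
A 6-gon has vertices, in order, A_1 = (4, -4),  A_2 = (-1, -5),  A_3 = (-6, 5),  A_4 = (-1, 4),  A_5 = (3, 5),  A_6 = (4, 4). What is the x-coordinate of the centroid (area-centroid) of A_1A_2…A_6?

Apply the shoelace (surveyor's) formula. First the cross-terms c_i = x_i·y_{i+1} − x_{i+1}·y_i:
  -24, -35, -19, -17, -8, -32  ⇒  2A = -135, A = -67.5.
Then Σ (x_i + x_{i+1})·c_i = -40, so x̄ = -40 / (6·(-67.5)) = 8/81.

8/81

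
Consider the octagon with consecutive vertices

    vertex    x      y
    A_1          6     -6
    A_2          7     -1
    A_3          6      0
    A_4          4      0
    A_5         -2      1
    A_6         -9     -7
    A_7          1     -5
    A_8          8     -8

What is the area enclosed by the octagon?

76.5

Apply Gauss's area formula: 2A = Σ (x_i·y_{i+1} − x_{i+1}·y_i), indices taken mod 8.
Σ = (36) + (6) + (0) + (4) + (23) + (52) + (32) + (0) = 153
Area = |Σ|/2 = 76.5.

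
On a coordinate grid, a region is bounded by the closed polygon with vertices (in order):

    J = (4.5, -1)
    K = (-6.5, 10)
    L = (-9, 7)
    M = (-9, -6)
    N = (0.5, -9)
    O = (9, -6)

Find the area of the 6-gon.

Apply the shoelace (surveyor's) formula: 2A = Σ (x_i·y_{i+1} − x_{i+1}·y_i), indices taken mod 6.
Σ = (38.5) + (44.5) + (117) + (84) + (78) + (18) = 380
Area = |Σ|/2 = 190.

190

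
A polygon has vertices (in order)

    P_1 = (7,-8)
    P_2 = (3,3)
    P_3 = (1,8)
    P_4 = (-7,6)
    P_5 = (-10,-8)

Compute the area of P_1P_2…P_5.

190

Cross-terms: 45, 21, 62, 116, 136  ⇒  Σ = 380
Area = |Σ|/2 = 190.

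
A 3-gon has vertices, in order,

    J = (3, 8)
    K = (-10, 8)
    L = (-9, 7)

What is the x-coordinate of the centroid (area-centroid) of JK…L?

Apply the surveyor's formula. First the cross-terms c_i = x_i·y_{i+1} − x_{i+1}·y_i:
  104, 2, -93  ⇒  2A = 13, A = 6.5.
Then Σ (x_i + x_{i+1})·c_i = -208, so x̄ = -208 / (6·6.5) = -16/3.

-16/3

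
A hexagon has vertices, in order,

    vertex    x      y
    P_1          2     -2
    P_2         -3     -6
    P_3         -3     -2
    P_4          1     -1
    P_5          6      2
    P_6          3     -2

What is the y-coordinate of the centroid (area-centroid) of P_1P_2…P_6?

Apply the shoelace (surveyor's) formula. First the cross-terms c_i = x_i·y_{i+1} − x_{i+1}·y_i:
  -18, -12, 5, 8, -18, -2  ⇒  2A = -37, A = -18.5.
Then Σ (y_i + y_{i+1})·c_i = 241, so ȳ = 241 / (6·(-18.5)) = -241/111.

-241/111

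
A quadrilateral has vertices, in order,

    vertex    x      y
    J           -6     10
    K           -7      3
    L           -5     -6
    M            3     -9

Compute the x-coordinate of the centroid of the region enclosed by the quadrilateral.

Apply the shoelace (surveyor's) formula. First the cross-terms c_i = x_i·y_{i+1} − x_{i+1}·y_i:
  52, 57, 63, -24  ⇒  2A = 148, A = 74.
Then Σ (x_i + x_{i+1})·c_i = -1414, so x̄ = -1414 / (6·74) = -707/222.

-707/222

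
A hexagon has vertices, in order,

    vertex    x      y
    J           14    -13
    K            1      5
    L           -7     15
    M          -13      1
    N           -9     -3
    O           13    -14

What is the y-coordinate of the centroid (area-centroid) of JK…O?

Apply the shoelace formula. First the cross-terms c_i = x_i·y_{i+1} − x_{i+1}·y_i:
  83, 50, 188, 48, 165, 27  ⇒  2A = 561, A = 280.5.
Then Σ (y_i + y_{i+1})·c_i = -286, so ȳ = -286 / (6·280.5) = -26/153.

-26/153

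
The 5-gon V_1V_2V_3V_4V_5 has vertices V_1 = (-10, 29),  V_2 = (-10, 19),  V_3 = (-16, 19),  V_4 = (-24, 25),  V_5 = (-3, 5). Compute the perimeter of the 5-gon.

80

|V_1V_2| = √((0)² + (-10)²) = √100 = 10
|V_2V_3| = √((-6)² + (0)²) = √36 = 6
|V_3V_4| = √((-8)² + (6)²) = √100 = 10
|V_4V_5| = √((21)² + (-20)²) = √841 = 29
|V_5V_1| = √((-7)² + (24)²) = √625 = 25
Perimeter = 10 + 6 + 10 + 29 + 25 = 80.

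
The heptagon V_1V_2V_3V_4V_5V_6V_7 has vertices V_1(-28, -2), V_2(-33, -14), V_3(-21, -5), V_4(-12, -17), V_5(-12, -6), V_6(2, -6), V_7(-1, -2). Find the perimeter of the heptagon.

|V_1V_2| = √((-5)² + (-12)²) = √169 = 13
|V_2V_3| = √((12)² + (9)²) = √225 = 15
|V_3V_4| = √((9)² + (-12)²) = √225 = 15
|V_4V_5| = √((0)² + (11)²) = √121 = 11
|V_5V_6| = √((14)² + (0)²) = √196 = 14
|V_6V_7| = √((-3)² + (4)²) = √25 = 5
|V_7V_1| = √((-27)² + (0)²) = √729 = 27
Perimeter = 13 + 15 + 15 + 11 + 14 + 5 + 27 = 100.

100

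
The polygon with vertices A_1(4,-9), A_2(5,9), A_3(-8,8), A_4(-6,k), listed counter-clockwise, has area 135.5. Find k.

The doubled signed area Σ (x_i y_{i+1} − x_{i+1} y_i) is linear in k.
With k=0 it equals 295; the coefficient of k is -12 (from the two edges through A_4).
So -12·k + 295 = 2·135.5 = 271 ⇒ k = 2.

2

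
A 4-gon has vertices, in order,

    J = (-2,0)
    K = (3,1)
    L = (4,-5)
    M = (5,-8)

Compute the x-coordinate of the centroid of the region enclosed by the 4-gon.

41/22

Apply Gauss's area formula. First the cross-terms c_i = x_i·y_{i+1} − x_{i+1}·y_i:
  -2, -19, -7, -16  ⇒  2A = -44, A = -22.
Then Σ (x_i + x_{i+1})·c_i = -246, so x̄ = -246 / (6·(-22)) = 41/22.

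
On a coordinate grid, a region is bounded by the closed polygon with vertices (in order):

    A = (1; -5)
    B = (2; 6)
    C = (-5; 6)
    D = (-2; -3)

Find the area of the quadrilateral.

Apply the shoelace formula: 2A = Σ (x_i·y_{i+1} − x_{i+1}·y_i), indices taken mod 4.
A→B: (1)(6) − (2)(-5) = 16
B→C: (2)(6) − (-5)(6) = 42
C→D: (-5)(-3) − (-2)(6) = 27
D→A: (-2)(-5) − (1)(-3) = 13
Σ = 98
Area = |Σ|/2 = 49.

49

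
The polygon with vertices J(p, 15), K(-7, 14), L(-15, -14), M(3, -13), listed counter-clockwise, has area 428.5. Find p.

The doubled signed area Σ (x_i y_{i+1} − x_{i+1} y_i) is linear in p.
With p=0 it equals 695; the coefficient of p is 27 (from the two edges through J).
So 27·p + 695 = 2·428.5 = 857 ⇒ p = 6.

6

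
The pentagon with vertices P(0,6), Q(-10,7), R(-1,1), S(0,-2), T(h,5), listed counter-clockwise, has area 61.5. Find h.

8

The doubled signed area Σ (x_i y_{i+1} − x_{i+1} y_i) is linear in h.
With h=0 it equals 59; the coefficient of h is 8 (from the two edges through T).
So 8·h + 59 = 2·61.5 = 123 ⇒ h = 8.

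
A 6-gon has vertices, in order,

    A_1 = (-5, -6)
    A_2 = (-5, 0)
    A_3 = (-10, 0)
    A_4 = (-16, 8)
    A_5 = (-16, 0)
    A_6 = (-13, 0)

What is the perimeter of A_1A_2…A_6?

|A_1A_2| = √((0)² + (6)²) = √36 = 6
|A_2A_3| = √((-5)² + (0)²) = √25 = 5
|A_3A_4| = √((-6)² + (8)²) = √100 = 10
|A_4A_5| = √((0)² + (-8)²) = √64 = 8
|A_5A_6| = √((3)² + (0)²) = √9 = 3
|A_6A_1| = √((8)² + (-6)²) = √100 = 10
Perimeter = 6 + 5 + 10 + 8 + 3 + 10 = 42.

42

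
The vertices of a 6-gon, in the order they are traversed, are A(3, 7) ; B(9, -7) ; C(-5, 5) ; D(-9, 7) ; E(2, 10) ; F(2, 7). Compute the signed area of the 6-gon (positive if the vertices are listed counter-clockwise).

Apply Gauss's area formula: 2A = Σ (x_i·y_{i+1} − x_{i+1}·y_i), indices taken mod 6.
Σ = (-84) + (10) + (10) + (-104) + (-6) + (-7) = -181
Signed area = Σ/2 = -90.5 (negative ⇒ clockwise traversal).

-90.5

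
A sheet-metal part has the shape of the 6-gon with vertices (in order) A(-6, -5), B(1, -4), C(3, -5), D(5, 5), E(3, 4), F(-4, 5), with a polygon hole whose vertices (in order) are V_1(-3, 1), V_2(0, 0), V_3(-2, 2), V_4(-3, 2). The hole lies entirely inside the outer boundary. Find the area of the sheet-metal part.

78.5

Outer boundary:
Apply the shoelace (surveyor's) formula: 2A = Σ (x_i·y_{i+1} − x_{i+1}·y_i), indices taken mod 6.
Σ = (29) + (7) + (40) + (5) + (31) + (50) = 162
Area = |Σ|/2 = 81.
Hole:
V_1→V_2: (-3)(0) − (0)(1) = 0
V_2→V_3: (0)(2) − (-2)(0) = 0
V_3→V_4: (-2)(2) − (-3)(2) = 2
V_4→V_1: (-3)(1) − (-3)(2) = 3
Σ = 5
Area = |Σ|/2 = 2.5.
Net area = 81 − 2.5 = 78.5.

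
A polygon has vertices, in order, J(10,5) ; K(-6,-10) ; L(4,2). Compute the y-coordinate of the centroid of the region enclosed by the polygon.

-1

Apply the shoelace (surveyor's) formula. First the cross-terms c_i = x_i·y_{i+1} − x_{i+1}·y_i:
  -70, 28, 0  ⇒  2A = -42, A = -21.
Then Σ (y_i + y_{i+1})·c_i = 126, so ȳ = 126 / (6·(-21)) = -1.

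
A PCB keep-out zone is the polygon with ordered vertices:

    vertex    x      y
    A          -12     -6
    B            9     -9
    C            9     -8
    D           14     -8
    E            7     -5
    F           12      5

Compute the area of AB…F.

Apply the surveyor's formula: 2A = Σ (x_i·y_{i+1} − x_{i+1}·y_i), indices taken mod 6.
Cross-terms: 162, 9, 40, -14, 95, -12  ⇒  Σ = 280
Area = |Σ|/2 = 140.

140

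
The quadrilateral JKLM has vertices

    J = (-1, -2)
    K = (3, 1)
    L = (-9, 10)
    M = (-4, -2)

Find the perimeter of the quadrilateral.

|JK| = √((4)² + (3)²) = √25 = 5
|KL| = √((-12)² + (9)²) = √225 = 15
|LM| = √((5)² + (-12)²) = √169 = 13
|MJ| = √((3)² + (0)²) = √9 = 3
Perimeter = 5 + 15 + 13 + 3 = 36.

36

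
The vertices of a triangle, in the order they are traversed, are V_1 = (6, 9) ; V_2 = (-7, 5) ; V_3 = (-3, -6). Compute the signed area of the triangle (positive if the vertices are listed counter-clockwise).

79.5

Apply the shoelace formula: 2A = Σ (x_i·y_{i+1} − x_{i+1}·y_i), indices taken mod 3.
Cross-terms: 93, 57, 9  ⇒  Σ = 159
Signed area = Σ/2 = 79.5 (positive ⇒ counter-clockwise traversal).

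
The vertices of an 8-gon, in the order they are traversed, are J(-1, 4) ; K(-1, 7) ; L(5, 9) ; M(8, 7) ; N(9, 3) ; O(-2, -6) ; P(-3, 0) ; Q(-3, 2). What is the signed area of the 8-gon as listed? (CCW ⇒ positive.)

Σ = (-3) + (-44) + (-37) + (-39) + (-48) + (-18) + (-6) + (-10) = -205
Signed area = Σ/2 = -102.5 (negative ⇒ clockwise traversal).

-102.5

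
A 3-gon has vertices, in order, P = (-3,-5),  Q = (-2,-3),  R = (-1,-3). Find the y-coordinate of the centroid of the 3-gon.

Apply the surveyor's formula. First the cross-terms c_i = x_i·y_{i+1} − x_{i+1}·y_i:
  -1, 3, -4  ⇒  2A = -2, A = -1.
Then Σ (y_i + y_{i+1})·c_i = 22, so ȳ = 22 / (6·(-1)) = -11/3.

-11/3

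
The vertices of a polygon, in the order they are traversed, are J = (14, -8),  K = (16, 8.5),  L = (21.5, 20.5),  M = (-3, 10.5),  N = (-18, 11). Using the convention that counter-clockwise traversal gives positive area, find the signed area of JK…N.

412.75

Apply the surveyor's formula: 2A = Σ (x_i·y_{i+1} − x_{i+1}·y_i), indices taken mod 5.
J→K: (14)(8.5) − (16)(-8) = 247
K→L: (16)(20.5) − (21.5)(8.5) = 145.25
L→M: (21.5)(10.5) − (-3)(20.5) = 287.25
M→N: (-3)(11) − (-18)(10.5) = 156
N→J: (-18)(-8) − (14)(11) = -10
Σ = 825.5
Signed area = Σ/2 = 412.75 (positive ⇒ counter-clockwise traversal).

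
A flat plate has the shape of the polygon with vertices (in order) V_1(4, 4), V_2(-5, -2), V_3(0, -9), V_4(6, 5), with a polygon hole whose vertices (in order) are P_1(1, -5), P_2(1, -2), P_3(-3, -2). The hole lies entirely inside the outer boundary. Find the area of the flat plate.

Outer boundary:
Apply the shoelace formula: 2A = Σ (x_i·y_{i+1} − x_{i+1}·y_i), indices taken mod 4.
Σ = (12) + (45) + (54) + (4) = 115
Area = |Σ|/2 = 57.5.
Hole:
Σ = (3) + (-8) + (17) = 12
Area = |Σ|/2 = 6.
Net area = 57.5 − 6 = 51.5.

51.5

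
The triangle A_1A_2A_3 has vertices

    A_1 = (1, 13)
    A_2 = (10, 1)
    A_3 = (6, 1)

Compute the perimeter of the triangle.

|A_1A_2| = √((9)² + (-12)²) = √225 = 15
|A_2A_3| = √((-4)² + (0)²) = √16 = 4
|A_3A_1| = √((-5)² + (12)²) = √169 = 13
Perimeter = 15 + 4 + 13 = 32.

32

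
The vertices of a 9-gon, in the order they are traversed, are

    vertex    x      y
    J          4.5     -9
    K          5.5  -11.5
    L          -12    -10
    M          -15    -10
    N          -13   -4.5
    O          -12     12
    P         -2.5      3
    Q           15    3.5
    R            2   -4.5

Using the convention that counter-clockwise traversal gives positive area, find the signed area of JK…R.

Σ = (-2.25) + (-193) + (-30) + (-62.5) + (-210) + (-6) + (-53.75) + (-74.5) + (2.25) = -629.75
Signed area = Σ/2 = -314.875 (negative ⇒ clockwise traversal).

-314.875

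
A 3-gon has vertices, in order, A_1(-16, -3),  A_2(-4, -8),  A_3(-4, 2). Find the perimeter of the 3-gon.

|A_1A_2| = √((12)² + (-5)²) = √169 = 13
|A_2A_3| = √((0)² + (10)²) = √100 = 10
|A_3A_1| = √((-12)² + (-5)²) = √169 = 13
Perimeter = 13 + 10 + 13 = 36.

36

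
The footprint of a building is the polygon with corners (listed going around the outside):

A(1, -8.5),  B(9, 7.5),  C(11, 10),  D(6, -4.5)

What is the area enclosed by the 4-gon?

Apply the shoelace (surveyor's) formula: 2A = Σ (x_i·y_{i+1} − x_{i+1}·y_i), indices taken mod 4.
Cross-terms: 84, 7.5, -109.5, -46.5  ⇒  Σ = -64.5
Area = |Σ|/2 = 32.25.

32.25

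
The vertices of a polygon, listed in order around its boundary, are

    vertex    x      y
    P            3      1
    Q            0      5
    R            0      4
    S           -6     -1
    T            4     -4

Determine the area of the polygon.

41.5

Apply Gauss's area formula: 2A = Σ (x_i·y_{i+1} − x_{i+1}·y_i), indices taken mod 5.
P→Q: (3)(5) − (0)(1) = 15
Q→R: (0)(4) − (0)(5) = 0
R→S: (0)(-1) − (-6)(4) = 24
S→T: (-6)(-4) − (4)(-1) = 28
T→P: (4)(1) − (3)(-4) = 16
Σ = 83
Area = |Σ|/2 = 41.5.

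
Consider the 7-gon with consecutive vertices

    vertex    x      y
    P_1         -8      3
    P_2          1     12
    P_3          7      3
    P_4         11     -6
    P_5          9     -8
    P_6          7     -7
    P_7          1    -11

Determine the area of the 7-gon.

Apply the surveyor's formula: 2A = Σ (x_i·y_{i+1} − x_{i+1}·y_i), indices taken mod 7.
P_1→P_2: (-8)(12) − (1)(3) = -99
P_2→P_3: (1)(3) − (7)(12) = -81
P_3→P_4: (7)(-6) − (11)(3) = -75
P_4→P_5: (11)(-8) − (9)(-6) = -34
P_5→P_6: (9)(-7) − (7)(-8) = -7
P_6→P_7: (7)(-11) − (1)(-7) = -70
P_7→P_1: (1)(3) − (-8)(-11) = -85
Σ = -451
Area = |Σ|/2 = 225.5.

225.5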